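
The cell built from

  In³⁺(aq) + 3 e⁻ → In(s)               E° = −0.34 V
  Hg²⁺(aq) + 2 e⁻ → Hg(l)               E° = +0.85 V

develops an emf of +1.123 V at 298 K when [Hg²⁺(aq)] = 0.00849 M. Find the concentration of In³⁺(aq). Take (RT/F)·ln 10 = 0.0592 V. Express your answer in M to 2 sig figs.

1.9 M

The Hg²⁺/Hg couple has the larger reduction potential, so it is the cathode: E°cell = +0.85 − (−0.34) = +1.19 V and n = 6.
From the Nernst equation, log Q = n(E° − E)/0.0592 = 6·(+1.19 − (+1.123))/0.0592 = 6.791.
The balanced reaction is 3 Hg²⁺(aq) + 2 In(s) → 3 Hg(l) + 2 In³⁺(aq), so Q = [In³⁺(aq)]^2 / [Hg²⁺(aq)]^3.
Solving for the unknown gives log [In³⁺(aq)] = 0.289, so [In³⁺(aq)] ≈ 1.9 M.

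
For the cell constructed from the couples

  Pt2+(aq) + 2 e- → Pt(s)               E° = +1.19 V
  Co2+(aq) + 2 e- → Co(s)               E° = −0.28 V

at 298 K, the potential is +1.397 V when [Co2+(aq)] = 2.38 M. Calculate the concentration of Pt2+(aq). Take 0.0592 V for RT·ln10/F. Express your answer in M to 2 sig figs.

0.0081 M

The Pt²⁺/Pt couple has the larger reduction potential, so it is the cathode: E°cell = +1.19 − (−0.28) = +1.47 V and n = 2.
Since E = E° − (0.0592/n)·log Q, log Q = n(E° − E)/0.0592 = 2.466.
For Pt2+(aq) + Co(s) → Pt(s) + Co2+(aq), the reaction quotient is Q = [Co2+(aq)] / [Pt2+(aq)].
Substituting the known concentrations and solving, log [Pt2+(aq)] = −2.089 and [Pt2+(aq)] = 0.0081 M.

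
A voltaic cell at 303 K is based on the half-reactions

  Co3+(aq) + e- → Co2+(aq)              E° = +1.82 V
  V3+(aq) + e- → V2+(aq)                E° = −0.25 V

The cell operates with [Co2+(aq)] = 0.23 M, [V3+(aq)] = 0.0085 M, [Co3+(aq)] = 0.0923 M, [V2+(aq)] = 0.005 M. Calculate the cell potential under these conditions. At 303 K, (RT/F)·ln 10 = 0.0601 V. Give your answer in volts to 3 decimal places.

+2.032 V

Since E°(Co³⁺/Co²⁺) > E°(V³⁺/V²⁺), Co³⁺/Co²⁺ serves as the cathode.
The standard potential is +1.82 − (−0.25) = +2.07 V and the balanced reaction transfers n = 1 electron.
The balanced reaction is Co3+(aq) + V2+(aq) → Co2+(aq) + V3+(aq), so Q = ([Co2+(aq)]·[V3+(aq)]) / ([Co3+(aq)]·[V2+(aq)]) = 4.24 and log Q = 0.627.
Applying E = E° − (RT ln10/nF)·log Q gives +2.07 − (0.0601/1)(0.627) = +2.032 V.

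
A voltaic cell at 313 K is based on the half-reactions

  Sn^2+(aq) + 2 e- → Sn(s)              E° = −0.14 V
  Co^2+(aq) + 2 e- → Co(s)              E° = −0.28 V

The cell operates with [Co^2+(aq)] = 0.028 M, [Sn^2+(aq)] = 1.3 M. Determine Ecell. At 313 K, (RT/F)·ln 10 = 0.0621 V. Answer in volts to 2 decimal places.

+0.19 V

Since E°(Sn²⁺/Sn) > E°(Co²⁺/Co), Sn²⁺/Sn serves as the cathode.
E°cell = −0.14 − (−0.28) = +0.14 V, with n = 2 electrons transferred.
For the overall reaction Sn^2+(aq) + Co(s) → Sn(s) + Co^2+(aq), Q = [Co^2+(aq)] / [Sn^2+(aq)] = 0.0215, giving log Q = −1.667.
Applying E = E° − (RT ln10/nF)·log Q gives +0.14 − (0.0621/2)(−1.667) = +0.19 V.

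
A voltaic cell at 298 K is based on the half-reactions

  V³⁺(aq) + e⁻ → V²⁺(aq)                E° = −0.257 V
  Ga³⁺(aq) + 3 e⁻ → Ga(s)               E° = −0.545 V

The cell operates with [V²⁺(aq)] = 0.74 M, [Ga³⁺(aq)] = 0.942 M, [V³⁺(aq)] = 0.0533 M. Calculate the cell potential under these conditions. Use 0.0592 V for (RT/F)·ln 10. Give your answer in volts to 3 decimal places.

The V³⁺/V²⁺ couple has the more positive E°, so it is the cathode; Ga³⁺/Ga is the anode.
E°cell = −0.257 − (−0.545) = +0.288 V, with n = 3 electrons transferred.
For the overall reaction 3 V³⁺(aq) + Ga(s) → 3 V²⁺(aq) + Ga³⁺(aq), Q = ([V²⁺(aq)]^3·[Ga³⁺(aq)]) / [V³⁺(aq)]^3 = 2.52×10^3, giving log Q = 3.402.
E = E° − (0.0592/n)·log Q = +0.288 − (0.0592/3)(3.402) = +0.221 V.

+0.221 V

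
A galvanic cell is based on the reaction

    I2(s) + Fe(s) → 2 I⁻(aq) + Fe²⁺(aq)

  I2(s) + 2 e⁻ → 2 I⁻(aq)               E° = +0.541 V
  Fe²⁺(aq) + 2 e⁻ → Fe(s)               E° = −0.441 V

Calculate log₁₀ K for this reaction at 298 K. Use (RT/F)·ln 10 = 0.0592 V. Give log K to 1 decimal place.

log K = 33.2

The I₂/I⁻ couple is reduced (cathode); E°cell = +0.541 − (−0.441) = +0.982 V with n = 2.
At equilibrium E = 0, so log K = nE°cell / 0.0592 = (2)(+0.982) / 0.0592 = 33.2.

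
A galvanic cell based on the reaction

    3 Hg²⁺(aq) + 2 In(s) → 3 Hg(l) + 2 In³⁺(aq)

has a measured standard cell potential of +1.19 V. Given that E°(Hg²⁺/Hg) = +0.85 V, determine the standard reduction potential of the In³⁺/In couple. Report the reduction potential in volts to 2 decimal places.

−0.34 V

In the reaction as written the Hg²⁺/Hg couple is reduced (cathode) and In³⁺/In is oxidized (anode), so E°cell = E°(Hg²⁺/Hg) − E°(In³⁺/In).
E°(In³⁺/In) = E°(cathode) − E°cell = +0.85 − (+1.19) = −0.34 V.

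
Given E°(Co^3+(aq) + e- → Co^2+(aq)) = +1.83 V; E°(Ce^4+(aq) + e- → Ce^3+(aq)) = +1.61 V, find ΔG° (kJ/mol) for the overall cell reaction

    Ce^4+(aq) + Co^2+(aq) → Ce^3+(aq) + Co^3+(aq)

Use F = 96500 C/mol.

In the reaction as written Ce^4+(aq) is reduced, so the Ce⁴⁺/Ce³⁺ couple is the cathode and Co³⁺/Co²⁺ is the anode.
E°cell = +1.61 − (+1.83) = −0.22 V; balancing electrons gives n = 1.
ΔG° = −nFE°cell = −(1)(96500)(−0.22) J/mol = +21.2 kJ/mol.

+21.2 kJ/mol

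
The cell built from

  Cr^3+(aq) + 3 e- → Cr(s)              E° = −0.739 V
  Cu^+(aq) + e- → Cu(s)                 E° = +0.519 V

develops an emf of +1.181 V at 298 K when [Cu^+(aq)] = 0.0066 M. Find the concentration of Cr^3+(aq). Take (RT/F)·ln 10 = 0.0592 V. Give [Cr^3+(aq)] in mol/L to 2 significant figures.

0.0023 M

Cu⁺/Cu is the cathode (higher E°); E°cell = +0.519 − (−0.739) = +1.258 V with n = 3.
Since E = E° − (0.0592/n)·log Q, log Q = n(E° − E)/0.0592 = 3.902.
The balanced reaction is 3 Cu^+(aq) + Cr(s) → 3 Cu(s) + Cr^3+(aq), so Q = [Cr^3+(aq)] / [Cu^+(aq)]^3.
Solving for the unknown gives log [Cr^3+(aq)] = −2.639, so [Cr^3+(aq)] ≈ 0.0023 M.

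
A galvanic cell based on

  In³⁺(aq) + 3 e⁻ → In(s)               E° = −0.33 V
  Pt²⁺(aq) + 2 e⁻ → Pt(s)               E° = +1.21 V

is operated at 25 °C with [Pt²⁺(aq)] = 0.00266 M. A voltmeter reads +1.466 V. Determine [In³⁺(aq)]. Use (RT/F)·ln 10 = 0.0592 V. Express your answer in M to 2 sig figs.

With Pt²⁺/Pt at the cathode and In³⁺/In at the anode, E°cell = +1.21 − (−0.33) = +1.54 V (n = 6).
Rearranging E = E° − (0.0592/n)·log Q gives log Q = 6(+1.54 − (+1.466))/0.0592 = 7.500.
For 3 Pt²⁺(aq) + 2 In(s) → 3 Pt(s) + 2 In³⁺(aq), the reaction quotient is Q = [In³⁺(aq)]^2 / [Pt²⁺(aq)]^3.
Solving for the unknown gives log [In³⁺(aq)] = −0.113, so [In³⁺(aq)] ≈ 0.77 M.

0.77 M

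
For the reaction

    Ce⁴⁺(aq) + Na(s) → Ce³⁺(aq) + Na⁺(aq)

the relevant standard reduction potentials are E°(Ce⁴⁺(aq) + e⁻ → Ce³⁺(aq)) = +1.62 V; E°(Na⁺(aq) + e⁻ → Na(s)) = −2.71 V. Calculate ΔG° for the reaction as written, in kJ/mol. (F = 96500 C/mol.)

In the reaction as written Ce⁴⁺(aq) is reduced, so the Ce⁴⁺/Ce³⁺ couple is the cathode and Na⁺/Na is the anode.
E°cell = +1.62 − (−2.71) = +4.33 V; balancing electrons gives n = 1.
ΔG° = −nFE°cell = −(1)(96500)(+4.33) J/mol = −418 kJ/mol.

−418 kJ/mol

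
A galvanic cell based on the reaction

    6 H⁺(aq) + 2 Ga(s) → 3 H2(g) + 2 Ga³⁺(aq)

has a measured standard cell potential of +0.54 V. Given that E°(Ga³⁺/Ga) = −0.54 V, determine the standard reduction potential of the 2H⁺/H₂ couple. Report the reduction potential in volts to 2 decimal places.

+0.00 V

In the reaction as written the 2H⁺/H₂ couple is reduced (cathode) and Ga³⁺/Ga is oxidized (anode), so E°cell = E°(2H⁺/H₂) − E°(Ga³⁺/Ga).
E°(2H⁺/H₂) = E°cell + E°(anode) = +0.54 + (−0.54) = +0.00 V.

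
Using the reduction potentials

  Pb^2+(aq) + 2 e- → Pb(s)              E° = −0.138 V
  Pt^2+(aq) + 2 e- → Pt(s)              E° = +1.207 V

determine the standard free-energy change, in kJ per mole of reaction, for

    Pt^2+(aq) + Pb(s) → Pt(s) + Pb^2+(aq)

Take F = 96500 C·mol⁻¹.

In the reaction as written Pt^2+(aq) is reduced, so the Pt²⁺/Pt couple is the cathode and Pb²⁺/Pb is the anode.
E°cell = +1.207 − (−0.138) = +1.345 V; balancing electrons gives n = 2.
ΔG° = −nFE°cell = −(2)(96500)(+1.345) J/mol = −260 kJ/mol.

−260 kJ/mol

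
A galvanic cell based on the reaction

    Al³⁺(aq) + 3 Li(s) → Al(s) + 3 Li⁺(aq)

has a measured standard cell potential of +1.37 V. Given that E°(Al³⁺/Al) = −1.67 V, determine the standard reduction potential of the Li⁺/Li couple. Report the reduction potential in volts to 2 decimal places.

In the reaction as written the Al³⁺/Al couple is reduced (cathode) and Li⁺/Li is oxidized (anode), so E°cell = E°(Al³⁺/Al) − E°(Li⁺/Li).
E°(Li⁺/Li) = E°(cathode) − E°cell = −1.67 − (+1.37) = −3.04 V.

−3.04 V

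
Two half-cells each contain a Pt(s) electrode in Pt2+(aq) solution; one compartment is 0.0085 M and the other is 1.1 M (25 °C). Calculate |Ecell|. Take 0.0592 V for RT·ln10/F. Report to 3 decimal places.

0.063 V

For a concentration cell E°cell = 0, since both electrodes use the same couple.
The compartment with the higher Pt2+(aq) concentration (1.1 M) acts as the cathode; ions are reduced there and produced at the dilute (0.0085 M) anode.
With n = 2, Ecell = −(0.0592/2)·log([dilute]/[conc]) = −(0.0592/2)·log(0.0085/1.1) = +0.063 V.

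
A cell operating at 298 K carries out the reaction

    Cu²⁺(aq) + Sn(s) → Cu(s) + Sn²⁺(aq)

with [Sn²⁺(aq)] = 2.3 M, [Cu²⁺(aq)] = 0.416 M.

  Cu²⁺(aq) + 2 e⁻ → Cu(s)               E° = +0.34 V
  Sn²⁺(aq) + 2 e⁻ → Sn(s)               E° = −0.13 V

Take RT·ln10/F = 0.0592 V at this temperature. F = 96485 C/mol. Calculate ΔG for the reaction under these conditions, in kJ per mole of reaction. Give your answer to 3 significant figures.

−86.5 kJ/mol

The standard cell potential is +0.34 − (−0.13) = +0.47 V, with n = 2 electrons in the balanced equation.
Here Q = [Sn²⁺(aq)] / [Cu²⁺(aq)] = 5.53 (log Q = 0.743), giving E = +0.47 − (0.0592/2)·(0.743) = +0.4480 V.
Finally ΔG = −nFE = −(2)(96485 C/mol)(+0.4480 V) = −86.5 kJ/mol.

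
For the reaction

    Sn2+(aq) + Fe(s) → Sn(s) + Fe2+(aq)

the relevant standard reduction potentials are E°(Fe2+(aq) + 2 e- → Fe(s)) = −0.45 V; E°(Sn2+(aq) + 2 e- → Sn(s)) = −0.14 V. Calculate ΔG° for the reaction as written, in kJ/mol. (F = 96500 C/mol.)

−59.8 kJ/mol

In the reaction as written Sn2+(aq) is reduced, so the Sn²⁺/Sn couple is the cathode and Fe²⁺/Fe is the anode.
E°cell = −0.14 − (−0.45) = +0.31 V; balancing electrons gives n = 2.
ΔG° = −nFE°cell = −(2)(96500)(+0.31) J/mol = −59.8 kJ/mol.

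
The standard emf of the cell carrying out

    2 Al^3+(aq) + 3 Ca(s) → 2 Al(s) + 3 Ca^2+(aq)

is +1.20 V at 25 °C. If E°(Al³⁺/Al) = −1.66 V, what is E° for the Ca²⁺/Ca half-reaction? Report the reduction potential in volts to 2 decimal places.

In the reaction as written the Al³⁺/Al couple is reduced (cathode) and Ca²⁺/Ca is oxidized (anode), so E°cell = E°(Al³⁺/Al) − E°(Ca²⁺/Ca).
E°(Ca²⁺/Ca) = E°(cathode) − E°cell = −1.66 − (+1.20) = −2.86 V.

−2.86 V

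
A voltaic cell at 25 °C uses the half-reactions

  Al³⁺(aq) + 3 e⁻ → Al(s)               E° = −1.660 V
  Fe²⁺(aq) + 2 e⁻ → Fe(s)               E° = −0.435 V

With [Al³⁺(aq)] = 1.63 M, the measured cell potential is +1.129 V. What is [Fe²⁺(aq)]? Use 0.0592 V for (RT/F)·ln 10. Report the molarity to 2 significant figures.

0.00079 M

With Fe²⁺/Fe at the cathode and Al³⁺/Al at the anode, E°cell = −0.435 − (−1.660) = +1.225 V (n = 6).
Since E = E° − (0.0592/n)·log Q, log Q = n(E° − E)/0.0592 = 9.730.
The balanced reaction is 3 Fe²⁺(aq) + 2 Al(s) → 3 Fe(s) + 2 Al³⁺(aq), so Q = [Al³⁺(aq)]^2 / [Fe²⁺(aq)]^3.
Isolating [Fe²⁺(aq)] in Q = 10^{9.730} yields log [Fe²⁺(aq)] = −3.102, i.e. 0.00079 M.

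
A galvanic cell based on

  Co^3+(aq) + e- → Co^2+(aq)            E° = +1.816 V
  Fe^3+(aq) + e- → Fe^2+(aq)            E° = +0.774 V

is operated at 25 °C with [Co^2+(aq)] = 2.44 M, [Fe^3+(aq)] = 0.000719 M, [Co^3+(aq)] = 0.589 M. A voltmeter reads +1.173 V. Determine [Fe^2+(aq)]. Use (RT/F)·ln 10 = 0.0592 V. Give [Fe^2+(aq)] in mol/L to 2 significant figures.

Co³⁺/Co²⁺ is the cathode (higher E°); E°cell = +1.816 − (+0.774) = +1.042 V with n = 1.
Since E = E° − (0.0592/n)·log Q, log Q = n(E° − E)/0.0592 = −2.213.
The balanced reaction is Co^3+(aq) + Fe^2+(aq) → Co^2+(aq) + Fe^3+(aq), so Q = ([Co^2+(aq)]·[Fe^3+(aq)]) / ([Co^3+(aq)]·[Fe^2+(aq)]).
Isolating [Fe^2+(aq)] in Q = 10^{−2.213} yields log [Fe^2+(aq)] = −0.313, i.e. 0.49 M.

0.49 M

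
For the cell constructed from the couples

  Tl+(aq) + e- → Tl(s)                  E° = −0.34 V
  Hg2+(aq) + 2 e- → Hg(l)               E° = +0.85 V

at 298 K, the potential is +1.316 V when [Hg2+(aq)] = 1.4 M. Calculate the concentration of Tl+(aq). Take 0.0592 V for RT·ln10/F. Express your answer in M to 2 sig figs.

The Hg²⁺/Hg couple has the larger reduction potential, so it is the cathode: E°cell = +0.85 − (−0.34) = +1.19 V and n = 2.
From the Nernst equation, log Q = n(E° − E)/0.0592 = 2·(+1.19 − (+1.316))/0.0592 = −4.257.
The balanced reaction is Hg2+(aq) + 2 Tl(s) → Hg(l) + 2 Tl+(aq), so Q = [Tl+(aq)]^2 / [Hg2+(aq)].
Solving for the unknown gives log [Tl+(aq)] = −2.055, so [Tl+(aq)] ≈ 0.0088 M.

0.0088 M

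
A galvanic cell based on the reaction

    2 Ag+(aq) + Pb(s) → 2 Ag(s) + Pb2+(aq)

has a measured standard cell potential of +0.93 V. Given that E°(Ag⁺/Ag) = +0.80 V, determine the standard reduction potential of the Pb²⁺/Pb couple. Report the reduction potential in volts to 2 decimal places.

In the reaction as written the Ag⁺/Ag couple is reduced (cathode) and Pb²⁺/Pb is oxidized (anode), so E°cell = E°(Ag⁺/Ag) − E°(Pb²⁺/Pb).
E°(Pb²⁺/Pb) = E°(cathode) − E°cell = +0.80 − (+0.93) = −0.13 V.

−0.13 V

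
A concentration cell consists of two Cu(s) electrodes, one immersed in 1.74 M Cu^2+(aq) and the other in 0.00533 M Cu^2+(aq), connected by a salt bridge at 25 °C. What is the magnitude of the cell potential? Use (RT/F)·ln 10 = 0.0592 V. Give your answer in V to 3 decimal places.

For a concentration cell E°cell = 0, since both electrodes use the same couple.
The compartment with the higher Cu^2+(aq) concentration (1.74 M) acts as the cathode; ions are reduced there and produced at the dilute (0.00533 M) anode.
With n = 2, Ecell = −(0.0592/2)·log([dilute]/[conc]) = −(0.0592/2)·log(0.00533/1.74) = +0.074 V.

0.074 V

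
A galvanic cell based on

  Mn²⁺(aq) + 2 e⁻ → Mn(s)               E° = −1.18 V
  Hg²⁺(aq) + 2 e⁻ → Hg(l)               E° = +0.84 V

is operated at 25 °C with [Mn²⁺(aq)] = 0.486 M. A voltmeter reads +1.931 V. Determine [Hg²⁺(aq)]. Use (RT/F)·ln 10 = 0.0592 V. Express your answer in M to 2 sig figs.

0.00048 M

The Hg²⁺/Hg couple has the larger reduction potential, so it is the cathode: E°cell = +0.84 − (−1.18) = +2.02 V and n = 2.
Since E = E° − (0.0592/n)·log Q, log Q = n(E° − E)/0.0592 = 3.007.
Balancing electrons gives Hg²⁺(aq) + Mn(s) → Hg(l) + Mn²⁺(aq); thus Q = [Mn²⁺(aq)] / [Hg²⁺(aq)].
Isolating [Hg²⁺(aq)] in Q = 10^{3.007} yields log [Hg²⁺(aq)] = −3.320, i.e. 0.00048 M.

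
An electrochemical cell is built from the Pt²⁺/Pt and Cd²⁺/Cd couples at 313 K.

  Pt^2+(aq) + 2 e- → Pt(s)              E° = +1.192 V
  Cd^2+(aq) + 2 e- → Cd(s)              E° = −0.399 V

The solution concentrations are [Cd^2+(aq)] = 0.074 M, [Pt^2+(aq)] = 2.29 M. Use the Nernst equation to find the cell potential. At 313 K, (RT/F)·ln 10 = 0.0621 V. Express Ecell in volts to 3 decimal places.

+1.637 V

Pt²⁺/Pt is reduced (cathode, E° = +1.192 V) and Cd²⁺/Cd is oxidized (anode).
E°cell = E°cat − E°an = +1.192 − (−0.399) = +1.591 V; n = 2.
For the overall reaction Pt^2+(aq) + Cd(s) → Pt(s) + Cd^2+(aq), Q = [Cd^2+(aq)] / [Pt^2+(aq)] = 0.0323, giving log Q = −1.491.
E = E° − (0.0621/n)·log Q = +1.591 − (0.0621/2)(−1.491) = +1.637 V.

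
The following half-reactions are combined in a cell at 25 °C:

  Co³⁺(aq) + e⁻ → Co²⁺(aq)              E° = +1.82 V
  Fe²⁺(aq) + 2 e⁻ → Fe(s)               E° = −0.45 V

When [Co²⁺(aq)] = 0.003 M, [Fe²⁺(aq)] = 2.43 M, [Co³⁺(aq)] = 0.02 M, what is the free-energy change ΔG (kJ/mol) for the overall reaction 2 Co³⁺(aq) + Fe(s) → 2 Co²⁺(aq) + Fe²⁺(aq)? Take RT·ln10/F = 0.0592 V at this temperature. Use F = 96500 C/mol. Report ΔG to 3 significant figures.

−445 kJ/mol

With Co³⁺/Co²⁺ reduced at the cathode, E°cell = +1.82 − (−0.45) = +2.27 V and n = 2.
Q = ([Co²⁺(aq)]^2·[Fe²⁺(aq)]) / [Co³⁺(aq)]^2 = 0.0547, so log Q = −1.262 and E = +2.27 − (0.0592/2)(−1.262) = +2.3074 V.
Then ΔG = −nFE = −2 × 96500 × +2.3074 J/mol = −445 kJ/mol.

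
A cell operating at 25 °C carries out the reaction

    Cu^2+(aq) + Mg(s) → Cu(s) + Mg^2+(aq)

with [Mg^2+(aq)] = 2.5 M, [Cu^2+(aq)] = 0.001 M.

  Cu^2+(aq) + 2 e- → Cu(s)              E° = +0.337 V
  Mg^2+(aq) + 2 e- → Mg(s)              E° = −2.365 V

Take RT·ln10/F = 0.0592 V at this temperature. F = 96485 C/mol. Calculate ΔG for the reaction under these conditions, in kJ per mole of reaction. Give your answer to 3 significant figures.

−502 kJ/mol

E°cell = +0.337 − (−2.365) = +2.702 V; the balanced reaction transfers n = 2 electrons.
The reaction quotient is [Mg^2+(aq)] / [Cu^2+(aq)] = 2.5×10^3; by Nernst, E = +2.702 − (0.0592/2)(3.398) = +2.6014 V.
Finally ΔG = −nFE = −(2)(96485 C/mol)(+2.6014 V) = −502 kJ/mol.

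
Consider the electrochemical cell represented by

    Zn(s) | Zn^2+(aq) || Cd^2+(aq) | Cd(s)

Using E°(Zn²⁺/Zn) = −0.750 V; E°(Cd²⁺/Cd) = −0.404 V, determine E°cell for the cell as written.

By convention the left-hand electrode in cell notation is the anode (oxidation) and the right-hand electrode is the cathode (reduction).
E°cell = E°(right) − E°(left) = −0.404 − (−0.750) = +0.346 V.

+0.346 V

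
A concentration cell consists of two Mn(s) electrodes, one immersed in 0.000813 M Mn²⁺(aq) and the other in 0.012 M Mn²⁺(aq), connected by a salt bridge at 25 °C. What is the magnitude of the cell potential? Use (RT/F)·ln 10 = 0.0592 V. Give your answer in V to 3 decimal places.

For a concentration cell E°cell = 0, since both electrodes use the same couple.
The compartment with the higher Mn²⁺(aq) concentration (0.012 M) acts as the cathode; ions are reduced there and produced at the dilute (0.000813 M) anode.
With n = 2, Ecell = −(0.0592/2)·log([dilute]/[conc]) = −(0.0592/2)·log(0.000813/0.012) = +0.035 V.

0.035 V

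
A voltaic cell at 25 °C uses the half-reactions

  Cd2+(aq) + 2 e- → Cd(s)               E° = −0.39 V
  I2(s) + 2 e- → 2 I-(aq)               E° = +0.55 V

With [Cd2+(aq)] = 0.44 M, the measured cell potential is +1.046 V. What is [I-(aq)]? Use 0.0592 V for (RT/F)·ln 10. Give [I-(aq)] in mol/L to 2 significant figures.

0.024 M

I₂/I⁻ is the cathode (higher E°); E°cell = +0.55 − (−0.39) = +0.94 V with n = 2.
Rearranging E = E° − (0.0592/n)·log Q gives log Q = 2(+0.94 − (+1.046))/0.0592 = −3.581.
The balanced reaction is I2(s) + Cd(s) → 2 I-(aq) + Cd2+(aq), so Q = [I-(aq)]^2·[Cd2+(aq)].
Solving for the unknown gives log [I-(aq)] = −1.612, so [I-(aq)] ≈ 0.024 M.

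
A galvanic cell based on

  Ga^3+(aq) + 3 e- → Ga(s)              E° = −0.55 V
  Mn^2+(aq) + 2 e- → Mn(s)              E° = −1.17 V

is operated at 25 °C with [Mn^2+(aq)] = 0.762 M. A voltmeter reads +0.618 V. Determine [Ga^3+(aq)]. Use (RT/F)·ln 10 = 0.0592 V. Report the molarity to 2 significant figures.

0.53 M

With Ga³⁺/Ga at the cathode and Mn²⁺/Mn at the anode, E°cell = −0.55 − (−1.17) = +0.62 V (n = 6).
From the Nernst equation, log Q = n(E° − E)/0.0592 = 6·(+0.62 − (+0.618))/0.0592 = 0.203.
The balanced reaction is 2 Ga^3+(aq) + 3 Mn(s) → 2 Ga(s) + 3 Mn^2+(aq), so Q = [Mn^2+(aq)]^3 / [Ga^3+(aq)]^2.
Solving for the unknown gives log [Ga^3+(aq)] = −0.279, so [Ga^3+(aq)] ≈ 0.53 M.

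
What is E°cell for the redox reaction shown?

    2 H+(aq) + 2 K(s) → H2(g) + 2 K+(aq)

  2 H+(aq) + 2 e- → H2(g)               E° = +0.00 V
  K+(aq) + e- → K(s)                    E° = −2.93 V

+2.93 V

In the reaction as written, H+(aq) is reduced (cathode) and K+(aq) is produced by oxidation at the anode.
E°cell = E°(cathode) − E°(anode) = +0.00 − (−2.93) = +2.93 V.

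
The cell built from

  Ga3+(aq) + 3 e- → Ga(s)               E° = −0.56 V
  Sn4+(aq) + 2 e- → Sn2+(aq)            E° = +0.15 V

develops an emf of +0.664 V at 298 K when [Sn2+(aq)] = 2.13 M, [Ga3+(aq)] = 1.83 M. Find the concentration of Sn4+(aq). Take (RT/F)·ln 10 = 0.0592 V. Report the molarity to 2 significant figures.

With Sn⁴⁺/Sn²⁺ at the cathode and Ga³⁺/Ga at the anode, E°cell = +0.15 − (−0.56) = +0.71 V (n = 6).
From the Nernst equation, log Q = n(E° − E)/0.0592 = 6·(+0.71 − (+0.664))/0.0592 = 4.662.
The balanced reaction is 3 Sn4+(aq) + 2 Ga(s) → 3 Sn2+(aq) + 2 Ga3+(aq), so Q = ([Sn2+(aq)]^3·[Ga3+(aq)]^2) / [Sn4+(aq)]^3.
Isolating [Sn4+(aq)] in Q = 10^{4.662} yields log [Sn4+(aq)] = −1.051, i.e. 0.089 M.

0.089 M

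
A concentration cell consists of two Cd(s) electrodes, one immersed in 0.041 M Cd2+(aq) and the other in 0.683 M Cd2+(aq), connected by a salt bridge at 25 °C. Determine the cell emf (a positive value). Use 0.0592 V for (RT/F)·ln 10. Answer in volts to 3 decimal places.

0.036 V

For a concentration cell E°cell = 0, since both electrodes use the same couple.
The compartment with the higher Cd2+(aq) concentration (0.683 M) acts as the cathode; ions are reduced there and produced at the dilute (0.041 M) anode.
With n = 2, Ecell = −(0.0592/2)·log([dilute]/[conc]) = −(0.0592/2)·log(0.041/0.683) = +0.036 V.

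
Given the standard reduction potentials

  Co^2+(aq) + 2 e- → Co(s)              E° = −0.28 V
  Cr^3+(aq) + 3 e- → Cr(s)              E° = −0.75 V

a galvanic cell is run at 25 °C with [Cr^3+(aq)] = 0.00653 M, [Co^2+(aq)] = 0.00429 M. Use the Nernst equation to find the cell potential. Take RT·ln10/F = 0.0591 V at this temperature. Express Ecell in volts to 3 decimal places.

Co²⁺/Co is reduced (cathode, E° = −0.28 V) and Cr³⁺/Cr is oxidized (anode).
The standard potential is −0.28 − (−0.75) = +0.47 V and the balanced reaction transfers n = 6 electrons.
For the overall reaction 3 Co^2+(aq) + 2 Cr(s) → 3 Co(s) + 2 Cr^3+(aq), Q = [Cr^3+(aq)]^2 / [Co^2+(aq)]^3 = 540, giving log Q = 2.732.
E = E° − (0.0591/n)·log Q = +0.47 − (0.0591/6)(2.732) = +0.443 V.

+0.443 V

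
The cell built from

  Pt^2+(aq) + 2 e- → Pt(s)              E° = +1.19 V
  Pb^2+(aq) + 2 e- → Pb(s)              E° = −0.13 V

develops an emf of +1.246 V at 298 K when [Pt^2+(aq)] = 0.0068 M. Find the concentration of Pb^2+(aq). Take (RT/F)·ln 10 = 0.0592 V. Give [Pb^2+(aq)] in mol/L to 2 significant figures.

2.2 M

The Pt²⁺/Pt couple has the larger reduction potential, so it is the cathode: E°cell = +1.19 − (−0.13) = +1.32 V and n = 2.
From the Nernst equation, log Q = n(E° − E)/0.0592 = 2·(+1.32 − (+1.246))/0.0592 = 2.500.
The balanced reaction is Pt^2+(aq) + Pb(s) → Pt(s) + Pb^2+(aq), so Q = [Pb^2+(aq)] / [Pt^2+(aq)].
Substituting the known concentrations and solving, log [Pb^2+(aq)] = 0.333 and [Pb^2+(aq)] = 2.2 M.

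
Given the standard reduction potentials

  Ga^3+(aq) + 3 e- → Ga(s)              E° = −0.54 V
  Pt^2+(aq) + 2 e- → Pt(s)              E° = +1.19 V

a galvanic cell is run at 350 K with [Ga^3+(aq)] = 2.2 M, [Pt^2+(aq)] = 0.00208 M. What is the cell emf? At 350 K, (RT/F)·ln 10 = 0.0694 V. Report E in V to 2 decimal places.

The Pt²⁺/Pt couple has the more positive E°, so it is the cathode; Ga³⁺/Ga is the anode.
E°cell = E°cat − E°an = +1.19 − (−0.54) = +1.73 V; n = 6.
The balanced reaction is 3 Pt^2+(aq) + 2 Ga(s) → 3 Pt(s) + 2 Ga^3+(aq), so Q = [Ga^3+(aq)]^2 / [Pt^2+(aq)]^3 = 5.38×10^8 and log Q = 8.731.
Applying E = E° − (RT ln10/nF)·log Q gives +1.73 − (0.0694/6)(8.731) = +1.63 V.

+1.63 V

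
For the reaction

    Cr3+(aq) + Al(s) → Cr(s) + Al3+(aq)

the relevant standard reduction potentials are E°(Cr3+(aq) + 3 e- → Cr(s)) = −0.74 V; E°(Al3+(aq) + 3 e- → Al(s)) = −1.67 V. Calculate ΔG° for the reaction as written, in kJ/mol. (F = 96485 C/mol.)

−269 kJ/mol

In the reaction as written Cr3+(aq) is reduced, so the Cr³⁺/Cr couple is the cathode and Al³⁺/Al is the anode.
E°cell = −0.74 − (−1.67) = +0.93 V; balancing electrons gives n = 3.
ΔG° = −nFE°cell = −(3)(96485)(+0.93) J/mol = −269 kJ/mol.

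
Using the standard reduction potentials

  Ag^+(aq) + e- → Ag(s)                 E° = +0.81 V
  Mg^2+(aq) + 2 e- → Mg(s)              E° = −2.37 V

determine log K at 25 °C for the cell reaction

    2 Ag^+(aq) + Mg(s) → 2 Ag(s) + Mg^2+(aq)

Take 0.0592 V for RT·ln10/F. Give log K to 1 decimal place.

log K = 107.4

The Ag⁺/Ag couple is reduced (cathode); E°cell = +0.81 − (−2.37) = +3.18 V with n = 2.
At equilibrium E = 0, so log K = nE°cell / 0.0592 = (2)(+3.18) / 0.0592 = 107.4.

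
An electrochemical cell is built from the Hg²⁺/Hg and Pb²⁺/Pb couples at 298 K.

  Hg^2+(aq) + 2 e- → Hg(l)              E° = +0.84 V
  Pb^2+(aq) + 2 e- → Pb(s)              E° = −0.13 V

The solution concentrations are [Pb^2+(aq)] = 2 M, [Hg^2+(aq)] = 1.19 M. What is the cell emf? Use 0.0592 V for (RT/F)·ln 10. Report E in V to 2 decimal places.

Since E°(Hg²⁺/Hg) > E°(Pb²⁺/Pb), Hg²⁺/Hg serves as the cathode.
E°cell = +0.84 − (−0.13) = +0.97 V, with n = 2 electrons transferred.
For the overall reaction Hg^2+(aq) + Pb(s) → Hg(l) + Pb^2+(aq), Q = [Pb^2+(aq)] / [Hg^2+(aq)] = 1.68, giving log Q = 0.225.
Applying E = E° − (RT ln10/nF)·log Q gives +0.97 − (0.0592/2)(0.225) = +0.96 V.

+0.96 V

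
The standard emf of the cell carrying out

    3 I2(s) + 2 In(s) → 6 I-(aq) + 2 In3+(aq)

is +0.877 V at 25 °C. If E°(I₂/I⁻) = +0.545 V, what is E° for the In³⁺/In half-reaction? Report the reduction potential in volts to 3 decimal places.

−0.332 V

In the reaction as written the I₂/I⁻ couple is reduced (cathode) and In³⁺/In is oxidized (anode), so E°cell = E°(I₂/I⁻) − E°(In³⁺/In).
E°(In³⁺/In) = E°(cathode) − E°cell = +0.545 − (+0.877) = −0.332 V.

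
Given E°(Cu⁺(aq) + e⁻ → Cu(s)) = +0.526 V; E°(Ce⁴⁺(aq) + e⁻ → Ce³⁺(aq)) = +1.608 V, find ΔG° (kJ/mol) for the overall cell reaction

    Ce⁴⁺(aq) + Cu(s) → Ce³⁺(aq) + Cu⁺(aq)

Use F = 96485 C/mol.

−104 kJ/mol

In the reaction as written Ce⁴⁺(aq) is reduced, so the Ce⁴⁺/Ce³⁺ couple is the cathode and Cu⁺/Cu is the anode.
E°cell = +1.608 − (+0.526) = +1.082 V; balancing electrons gives n = 1.
ΔG° = −nFE°cell = −(1)(96485)(+1.082) J/mol = −104 kJ/mol.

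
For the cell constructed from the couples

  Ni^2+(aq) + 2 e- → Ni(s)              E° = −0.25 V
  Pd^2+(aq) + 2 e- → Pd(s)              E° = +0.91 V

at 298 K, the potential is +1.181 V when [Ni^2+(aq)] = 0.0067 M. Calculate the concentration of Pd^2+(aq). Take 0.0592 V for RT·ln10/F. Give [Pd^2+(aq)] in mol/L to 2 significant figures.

0.034 M

Pd²⁺/Pd is the cathode (higher E°); E°cell = +0.91 − (−0.25) = +1.16 V with n = 2.
From the Nernst equation, log Q = n(E° − E)/0.0592 = 2·(+1.16 − (+1.181))/0.0592 = −0.709.
Balancing electrons gives Pd^2+(aq) + Ni(s) → Pd(s) + Ni^2+(aq); thus Q = [Ni^2+(aq)] / [Pd^2+(aq)].
Isolating [Pd^2+(aq)] in Q = 10^{−0.709} yields log [Pd^2+(aq)] = −1.465, i.e. 0.034 M.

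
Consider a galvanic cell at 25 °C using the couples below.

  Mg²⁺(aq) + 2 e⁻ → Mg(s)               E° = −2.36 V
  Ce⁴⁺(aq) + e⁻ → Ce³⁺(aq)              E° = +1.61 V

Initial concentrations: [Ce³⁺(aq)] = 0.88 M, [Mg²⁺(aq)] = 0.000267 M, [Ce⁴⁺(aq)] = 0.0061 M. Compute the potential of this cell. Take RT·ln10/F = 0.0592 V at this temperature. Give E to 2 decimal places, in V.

+3.95 V

Since E°(Ce⁴⁺/Ce³⁺) > E°(Mg²⁺/Mg), Ce⁴⁺/Ce³⁺ serves as the cathode.
E°cell = +1.61 − (−2.36) = +3.97 V, with n = 2 electrons transferred.
For the overall reaction 2 Ce⁴⁺(aq) + Mg(s) → 2 Ce³⁺(aq) + Mg²⁺(aq), Q = ([Ce³⁺(aq)]^2·[Mg²⁺(aq)]) / [Ce⁴⁺(aq)]^2 = 5.56, giving log Q = 0.745.
E = E° − (0.0592/n)·log Q = +3.97 − (0.0592/2)(0.745) = +3.95 V.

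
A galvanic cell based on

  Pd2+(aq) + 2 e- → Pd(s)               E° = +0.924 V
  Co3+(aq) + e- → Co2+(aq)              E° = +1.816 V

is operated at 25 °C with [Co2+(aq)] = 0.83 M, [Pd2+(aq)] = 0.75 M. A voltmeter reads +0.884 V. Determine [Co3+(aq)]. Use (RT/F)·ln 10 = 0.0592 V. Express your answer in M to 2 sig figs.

With Co³⁺/Co²⁺ at the cathode and Pd²⁺/Pd at the anode, E°cell = +1.816 − (+0.924) = +0.892 V (n = 2).
From the Nernst equation, log Q = n(E° − E)/0.0592 = 2·(+0.892 − (+0.884))/0.0592 = 0.270.
The balanced reaction is 2 Co3+(aq) + Pd(s) → 2 Co2+(aq) + Pd2+(aq), so Q = ([Co2+(aq)]^2·[Pd2+(aq)]) / [Co3+(aq)]^2.
Solving for the unknown gives log [Co3+(aq)] = −0.278, so [Co3+(aq)] ≈ 0.53 M.

0.53 M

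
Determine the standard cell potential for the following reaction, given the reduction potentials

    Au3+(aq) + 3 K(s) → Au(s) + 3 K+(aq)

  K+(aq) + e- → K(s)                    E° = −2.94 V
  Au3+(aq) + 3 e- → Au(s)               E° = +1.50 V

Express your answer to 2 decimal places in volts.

Au3+(aq) gains electrons, so the Au³⁺/Au couple is the cathode; the K⁺/K couple is the anode.
E°cell = E°(cathode) − E°(anode) = +1.50 − (−2.94) = +4.44 V.

+4.44 V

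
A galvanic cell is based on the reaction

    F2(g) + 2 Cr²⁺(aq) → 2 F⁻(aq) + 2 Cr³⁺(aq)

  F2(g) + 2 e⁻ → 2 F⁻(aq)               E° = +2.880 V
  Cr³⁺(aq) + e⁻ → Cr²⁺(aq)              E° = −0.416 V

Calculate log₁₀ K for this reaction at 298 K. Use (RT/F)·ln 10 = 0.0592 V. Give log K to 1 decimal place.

log K = 111.4

The F₂/F⁻ couple is reduced (cathode); E°cell = +2.880 − (−0.416) = +3.296 V with n = 2.
At equilibrium E = 0, so log K = nE°cell / 0.0592 = (2)(+3.296) / 0.0592 = 111.4.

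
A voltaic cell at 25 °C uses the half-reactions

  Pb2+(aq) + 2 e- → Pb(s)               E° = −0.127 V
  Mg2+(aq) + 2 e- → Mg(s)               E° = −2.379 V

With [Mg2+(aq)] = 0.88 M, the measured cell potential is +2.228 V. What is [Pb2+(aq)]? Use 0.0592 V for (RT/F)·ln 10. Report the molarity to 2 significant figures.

Pb²⁺/Pb is the cathode (higher E°); E°cell = −0.127 − (−2.379) = +2.252 V with n = 2.
Since E = E° − (0.0592/n)·log Q, log Q = n(E° − E)/0.0592 = 0.811.
For Pb2+(aq) + Mg(s) → Pb(s) + Mg2+(aq), the reaction quotient is Q = [Mg2+(aq)] / [Pb2+(aq)].
Substituting the known concentrations and solving, log [Pb2+(aq)] = −0.867 and [Pb2+(aq)] = 0.14 M.

0.14 M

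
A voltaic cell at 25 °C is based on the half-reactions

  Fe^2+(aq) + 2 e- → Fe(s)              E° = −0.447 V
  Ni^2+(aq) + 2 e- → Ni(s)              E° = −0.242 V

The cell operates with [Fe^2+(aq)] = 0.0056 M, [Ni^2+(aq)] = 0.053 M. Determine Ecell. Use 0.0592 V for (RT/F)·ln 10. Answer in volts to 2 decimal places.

+0.23 V

The Ni²⁺/Ni couple has the more positive E°, so it is the cathode; Fe²⁺/Fe is the anode.
The standard potential is −0.242 − (−0.447) = +0.205 V and the balanced reaction transfers n = 2 electrons.
For the overall reaction Ni^2+(aq) + Fe(s) → Ni(s) + Fe^2+(aq), Q = [Fe^2+(aq)] / [Ni^2+(aq)] = 0.106, giving log Q = −0.976.
By the Nernst equation, E = +0.205 − (0.0592/2)·(−0.976) = +0.23 V.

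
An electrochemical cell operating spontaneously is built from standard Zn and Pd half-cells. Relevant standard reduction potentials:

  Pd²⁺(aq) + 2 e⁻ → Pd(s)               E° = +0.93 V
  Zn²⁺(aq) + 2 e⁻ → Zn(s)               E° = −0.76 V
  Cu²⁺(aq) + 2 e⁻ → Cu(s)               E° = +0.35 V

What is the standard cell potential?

+1.69 V

Of the two couples in this cell, the one with the more positive reduction potential is reduced at the cathode: here that is Pd²⁺/Pd (+0.93 V); Zn²⁺/Zn (−0.76 V) is the anode.
E°cell = E°(cathode) − E°(anode) = +0.93 − (−0.76) = +1.69 V.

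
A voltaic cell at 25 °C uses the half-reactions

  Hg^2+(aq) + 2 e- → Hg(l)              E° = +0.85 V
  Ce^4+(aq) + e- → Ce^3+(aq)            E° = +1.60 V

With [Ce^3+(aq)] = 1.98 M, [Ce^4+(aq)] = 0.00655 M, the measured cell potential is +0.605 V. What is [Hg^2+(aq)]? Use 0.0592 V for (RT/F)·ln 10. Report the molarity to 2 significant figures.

0.87 M

The Ce⁴⁺/Ce³⁺ couple has the larger reduction potential, so it is the cathode: E°cell = +1.60 − (+0.85) = +0.75 V and n = 2.
Rearranging E = E° − (0.0592/n)·log Q gives log Q = 2(+0.75 − (+0.605))/0.0592 = 4.899.
For 2 Ce^4+(aq) + Hg(l) → 2 Ce^3+(aq) + Hg^2+(aq), the reaction quotient is Q = ([Ce^3+(aq)]^2·[Hg^2+(aq)]) / [Ce^4+(aq)]^2.
Substituting the known concentrations and solving, log [Hg^2+(aq)] = −0.062 and [Hg^2+(aq)] = 0.87 M.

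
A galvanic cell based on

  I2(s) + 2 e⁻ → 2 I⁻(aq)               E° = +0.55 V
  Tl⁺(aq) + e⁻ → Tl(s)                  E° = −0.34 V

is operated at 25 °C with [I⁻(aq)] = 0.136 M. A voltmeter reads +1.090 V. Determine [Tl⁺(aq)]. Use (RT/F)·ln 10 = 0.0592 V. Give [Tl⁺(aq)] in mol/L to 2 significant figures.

I₂/I⁻ is the cathode (higher E°); E°cell = +0.55 − (−0.34) = +0.89 V with n = 2.
Since E = E° − (0.0592/n)·log Q, log Q = n(E° − E)/0.0592 = −6.757.
For I2(s) + 2 Tl(s) → 2 I⁻(aq) + 2 Tl⁺(aq), the reaction quotient is Q = [I⁻(aq)]^2·[Tl⁺(aq)]^2.
Solving for the unknown gives log [Tl⁺(aq)] = −2.512, so [Tl⁺(aq)] ≈ 0.0031 M.

0.0031 M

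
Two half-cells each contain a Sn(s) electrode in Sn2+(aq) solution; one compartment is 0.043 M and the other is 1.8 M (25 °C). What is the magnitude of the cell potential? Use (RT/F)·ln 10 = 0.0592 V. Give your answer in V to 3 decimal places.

0.048 V

For a concentration cell E°cell = 0, since both electrodes use the same couple.
The compartment with the higher Sn2+(aq) concentration (1.8 M) acts as the cathode; ions are reduced there and produced at the dilute (0.043 M) anode.
With n = 2, Ecell = −(0.0592/2)·log([dilute]/[conc]) = −(0.0592/2)·log(0.043/1.8) = +0.048 V.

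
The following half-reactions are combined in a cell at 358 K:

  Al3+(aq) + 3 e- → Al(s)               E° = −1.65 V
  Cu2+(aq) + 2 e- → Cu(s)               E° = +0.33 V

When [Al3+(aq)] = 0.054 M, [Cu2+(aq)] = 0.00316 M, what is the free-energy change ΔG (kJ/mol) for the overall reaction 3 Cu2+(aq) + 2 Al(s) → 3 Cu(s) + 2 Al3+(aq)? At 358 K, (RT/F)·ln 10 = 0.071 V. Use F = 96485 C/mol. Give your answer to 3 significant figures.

−1110 kJ/mol

With Cu²⁺/Cu reduced at the cathode, E°cell = +0.33 − (−1.65) = +1.98 V and n = 6.
The reaction quotient is [Al3+(aq)]^2 / [Cu2+(aq)]^3 = 9.24×10^4; by Nernst, E = +1.98 − (0.071/6)(4.966) = +1.9212 V.
ΔG = −nFE = −(6)(96485)(+1.9212) J/mol = −1110 kJ/mol.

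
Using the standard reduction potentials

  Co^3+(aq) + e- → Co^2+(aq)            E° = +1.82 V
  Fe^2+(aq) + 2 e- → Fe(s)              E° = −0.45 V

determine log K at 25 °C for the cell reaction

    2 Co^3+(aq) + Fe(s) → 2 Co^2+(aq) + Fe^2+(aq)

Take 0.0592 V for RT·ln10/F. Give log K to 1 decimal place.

log K = 76.7

The Co³⁺/Co²⁺ couple is reduced (cathode); E°cell = +1.82 − (−0.45) = +2.27 V with n = 2.
At equilibrium E = 0, so log K = nE°cell / 0.0592 = (2)(+2.27) / 0.0592 = 76.7.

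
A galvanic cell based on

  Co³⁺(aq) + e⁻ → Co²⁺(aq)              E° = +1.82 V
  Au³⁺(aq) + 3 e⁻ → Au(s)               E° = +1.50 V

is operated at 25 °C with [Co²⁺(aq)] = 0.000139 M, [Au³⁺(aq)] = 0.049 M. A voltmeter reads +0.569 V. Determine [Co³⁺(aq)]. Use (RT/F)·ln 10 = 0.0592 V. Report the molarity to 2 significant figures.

0.82 M

With Co³⁺/Co²⁺ at the cathode and Au³⁺/Au at the anode, E°cell = +1.82 − (+1.50) = +0.32 V (n = 3).
Since E = E° − (0.0592/n)·log Q, log Q = n(E° − E)/0.0592 = −12.618.
For 3 Co³⁺(aq) + Au(s) → 3 Co²⁺(aq) + Au³⁺(aq), the reaction quotient is Q = ([Co²⁺(aq)]^3·[Au³⁺(aq)]) / [Co³⁺(aq)]^3.
Solving for the unknown gives log [Co³⁺(aq)] = −0.088, so [Co³⁺(aq)] ≈ 0.82 M.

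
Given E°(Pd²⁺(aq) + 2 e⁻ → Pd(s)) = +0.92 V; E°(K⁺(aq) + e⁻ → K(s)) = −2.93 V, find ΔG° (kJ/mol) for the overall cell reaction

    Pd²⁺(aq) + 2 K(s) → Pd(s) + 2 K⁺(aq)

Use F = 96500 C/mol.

In the reaction as written Pd²⁺(aq) is reduced, so the Pd²⁺/Pd couple is the cathode and K⁺/K is the anode.
E°cell = +0.92 − (−2.93) = +3.85 V; balancing electrons gives n = 2.
ΔG° = −nFE°cell = −(2)(96500)(+3.85) J/mol = −743 kJ/mol.

−743 kJ/mol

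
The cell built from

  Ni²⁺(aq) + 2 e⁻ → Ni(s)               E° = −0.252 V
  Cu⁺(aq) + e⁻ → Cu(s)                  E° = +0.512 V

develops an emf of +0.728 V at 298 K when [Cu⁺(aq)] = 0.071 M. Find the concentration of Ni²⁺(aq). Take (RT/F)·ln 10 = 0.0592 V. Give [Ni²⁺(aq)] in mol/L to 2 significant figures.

0.083 M

With Cu⁺/Cu at the cathode and Ni²⁺/Ni at the anode, E°cell = +0.512 − (−0.252) = +0.764 V (n = 2).
Since E = E° − (0.0592/n)·log Q, log Q = n(E° − E)/0.0592 = 1.216.
The balanced reaction is 2 Cu⁺(aq) + Ni(s) → 2 Cu(s) + Ni²⁺(aq), so Q = [Ni²⁺(aq)] / [Cu⁺(aq)]^2.
Isolating [Ni²⁺(aq)] in Q = 10^{1.216} yields log [Ni²⁺(aq)] = −1.081, i.e. 0.083 M.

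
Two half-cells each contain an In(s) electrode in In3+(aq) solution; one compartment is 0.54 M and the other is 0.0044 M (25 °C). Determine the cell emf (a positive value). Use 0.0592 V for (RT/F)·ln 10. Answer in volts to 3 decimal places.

0.041 V

For a concentration cell E°cell = 0, since both electrodes use the same couple.
The compartment with the higher In3+(aq) concentration (0.54 M) acts as the cathode; ions are reduced there and produced at the dilute (0.0044 M) anode.
With n = 3, Ecell = −(0.0592/3)·log([dilute]/[conc]) = −(0.0592/3)·log(0.0044/0.54) = +0.041 V.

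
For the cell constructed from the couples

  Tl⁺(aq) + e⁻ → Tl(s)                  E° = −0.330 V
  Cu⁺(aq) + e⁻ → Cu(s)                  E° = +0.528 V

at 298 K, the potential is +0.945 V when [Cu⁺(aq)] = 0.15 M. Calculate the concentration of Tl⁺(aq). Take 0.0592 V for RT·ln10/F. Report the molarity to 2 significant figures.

0.0051 M

The Cu⁺/Cu couple has the larger reduction potential, so it is the cathode: E°cell = +0.528 − (−0.330) = +0.858 V and n = 1.
From the Nernst equation, log Q = n(E° − E)/0.0592 = 1·(+0.858 − (+0.945))/0.0592 = −1.470.
Balancing electrons gives Cu⁺(aq) + Tl(s) → Cu(s) + Tl⁺(aq); thus Q = [Tl⁺(aq)] / [Cu⁺(aq)].
Solving for the unknown gives log [Tl⁺(aq)] = −2.294, so [Tl⁺(aq)] ≈ 0.0051 M.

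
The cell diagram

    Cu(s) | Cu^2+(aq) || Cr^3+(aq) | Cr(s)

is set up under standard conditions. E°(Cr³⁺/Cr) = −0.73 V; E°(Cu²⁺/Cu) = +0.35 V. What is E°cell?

−1.08 V

By convention the left-hand electrode in cell notation is the anode (oxidation) and the right-hand electrode is the cathode (reduction).
E°cell = E°(right) − E°(left) = −0.73 − (+0.35) = −1.08 V.
The negative sign shows that, as written, the cell would require an external voltage to drive the reaction.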